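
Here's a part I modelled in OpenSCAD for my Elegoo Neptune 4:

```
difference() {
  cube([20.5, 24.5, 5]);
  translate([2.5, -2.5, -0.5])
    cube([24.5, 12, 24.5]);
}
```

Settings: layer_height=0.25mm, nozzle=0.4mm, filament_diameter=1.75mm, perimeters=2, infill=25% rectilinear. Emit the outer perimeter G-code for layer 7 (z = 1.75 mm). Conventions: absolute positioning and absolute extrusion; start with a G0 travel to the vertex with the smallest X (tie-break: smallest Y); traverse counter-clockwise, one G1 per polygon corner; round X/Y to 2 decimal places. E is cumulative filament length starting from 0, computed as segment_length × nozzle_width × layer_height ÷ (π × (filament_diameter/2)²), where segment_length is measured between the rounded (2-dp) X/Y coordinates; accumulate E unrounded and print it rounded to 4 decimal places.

At z = 1.75 mm: the cube is present — its section is the full 20.5×24.5 rectangle; the cube at (2.5, -2.5) is present — its section is the full 24.5×12 rectangle; After the difference (first − rest): starting from the 20.5×24.5 cube, the 24.5×12 cube at (2.5, -2.5) partially overlaps it — only the 171.00 mm² overlap (of its 294.00 mm²) is removed, clipping the outline — 1 connected region. The outline is a single polygon with 6 vertices. Extrusion per mm of travel: 0.4 × 0.25 / (π × 0.875²) = 0.041575. Accumulating E over each segment gives final E = 3.7418.

G0 X0.00 Y0.00 Z1.75
G1 X2.50 Y0.00 E0.1039
G1 X2.50 Y9.50 E0.4989
G1 X20.50 Y9.50 E1.2473
G1 X20.50 Y24.50 E1.8709
G1 X0.00 Y24.50 E2.7232
G1 X0.00 Y0.00 E3.7418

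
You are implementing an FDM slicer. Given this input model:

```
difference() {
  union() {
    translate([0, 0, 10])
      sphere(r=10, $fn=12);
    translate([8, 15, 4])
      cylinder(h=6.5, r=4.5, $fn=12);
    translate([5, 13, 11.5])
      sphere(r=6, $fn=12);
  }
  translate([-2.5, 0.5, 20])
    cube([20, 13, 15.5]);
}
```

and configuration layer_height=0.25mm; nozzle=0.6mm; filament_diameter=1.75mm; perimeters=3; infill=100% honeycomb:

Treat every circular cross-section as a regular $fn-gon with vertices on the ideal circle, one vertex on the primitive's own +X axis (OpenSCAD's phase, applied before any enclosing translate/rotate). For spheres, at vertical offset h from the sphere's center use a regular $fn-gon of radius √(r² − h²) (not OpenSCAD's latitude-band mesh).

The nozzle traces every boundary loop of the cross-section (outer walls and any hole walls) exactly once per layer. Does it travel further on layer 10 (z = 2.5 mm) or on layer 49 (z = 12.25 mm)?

layer 49 (z = 12.25 mm)

Layer 10 (z = 2.5): the sphere: section is a regular 12-gon, circumradius = √(r²−h²) = √(10²−7.5²) = 6.614 (perimeter = 2·12·6.614·sin(180°/12) = 41.09 mm); the cylinder at (8, 15) is not intersected at this z (z outside [4, 10.5]); the sphere at (5, 13) does not reach this height (|z−center|=9.000 > r=6); Taking the union: only the r=10 sphere is present, so the union is just that shape — boundary = 41.09 mm; the cube at (-2.5, 0.5) does not reach this height (z outside [20, 35.5]); After the difference (first − rest): none of the subtracted shapes is present at this height, so that combined region is unchanged — boundary = 41.09 mm. So its perimeter = 41.09 mm. Layer 49 (z = 12.25): the r=10 sphere contributes a regular 12-gon of circumradius √(10²−2.25²) = 9.744 (perimeter = 2·12·9.744·sin(180°/12) = 60.52 mm); the cylinder at (8, 15) is not intersected at this z (z outside [4, 10.5]); the r=6 sphere at (5, 13) slices to a regular 12-gon of circumradius 5.953 (√(r²−h²) with h=0.75 from center) (perimeter = 2·12·5.953·sin(180°/12) = 36.98 mm); Merging all regions: the regions partially overlap (shared area 5.92 mm²), so the edge portions inside another operand are dropped and the merged outline is re-measured after clipping — boundary = 84.31 mm; the cube at (-2.5, 0.5) does not reach this height (z outside [20, 35.5]); After the difference (first − rest): none of the subtracted shapes is present at this height, so that combined region is unchanged — boundary = 84.31 mm. So its perimeter = 84.31 mm. Layer 49 is larger (84.31 vs 41.09 mm).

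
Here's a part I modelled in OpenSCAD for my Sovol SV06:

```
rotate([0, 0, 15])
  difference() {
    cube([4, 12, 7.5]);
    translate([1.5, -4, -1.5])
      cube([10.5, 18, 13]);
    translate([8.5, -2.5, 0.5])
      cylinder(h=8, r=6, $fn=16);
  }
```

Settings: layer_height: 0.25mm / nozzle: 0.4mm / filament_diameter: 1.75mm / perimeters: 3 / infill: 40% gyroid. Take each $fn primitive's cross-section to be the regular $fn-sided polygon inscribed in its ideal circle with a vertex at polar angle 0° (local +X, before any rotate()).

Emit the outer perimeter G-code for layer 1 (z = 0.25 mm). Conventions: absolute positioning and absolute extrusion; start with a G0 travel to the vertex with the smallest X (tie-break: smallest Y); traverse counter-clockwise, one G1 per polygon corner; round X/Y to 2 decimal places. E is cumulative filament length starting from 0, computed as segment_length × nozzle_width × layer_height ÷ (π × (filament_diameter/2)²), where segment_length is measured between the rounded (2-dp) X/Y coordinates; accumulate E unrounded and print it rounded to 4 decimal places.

At z = 0.25 mm: the cube (footprint 4×12) is included at this height; the cube at (1.5, -4) is present — its section is the full 10.5×18 rectangle; the cylinder at (8.5, -2.5) does not reach this height (z outside [0.5, 8.5]); Subtracting the remaining from the first: starting from the 4×12 cube, the 10.5×18 cube at (1.5, -4) partially overlaps it — only the 30.00 mm² overlap (of its 189.00 mm²) is removed, clipping the outline — 1 connected region; (whole slice rotated 15° about Z — lengths, areas and connectivity unchanged). The outline is a single polygon with 4 vertices. Extrusion per mm of travel: 0.4 × 0.25 / (π × 0.875²) = 0.041575. Accumulating E over each segment gives final E = 1.1227.

G0 X-3.11 Y11.59 Z0.25
G1 X0.00 Y0.00 E0.4989
G1 X1.45 Y0.39 E0.5613
G1 X-1.66 Y11.98 E1.0602
G1 X-3.11 Y11.59 E1.1227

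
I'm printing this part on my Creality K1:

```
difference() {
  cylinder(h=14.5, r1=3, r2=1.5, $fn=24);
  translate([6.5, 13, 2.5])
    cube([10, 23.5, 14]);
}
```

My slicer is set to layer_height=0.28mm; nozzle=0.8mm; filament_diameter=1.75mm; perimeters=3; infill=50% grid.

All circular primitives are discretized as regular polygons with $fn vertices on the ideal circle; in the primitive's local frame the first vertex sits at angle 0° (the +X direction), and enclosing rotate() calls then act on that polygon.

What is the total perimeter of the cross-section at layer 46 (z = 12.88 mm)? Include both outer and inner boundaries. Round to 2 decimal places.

10.45 mm

At z = 12.88 mm: the cone contributes a regular 24-gon of circumradius 1.668 (interpolated between r1=3 and r2=1.5 at t=0.888) (perimeter = 2·24·1.668·sin(180°/24) = 10.45 mm); the cube at (6.5, 13) is present — its section is the full 10×23.5 rectangle (perimeter 67.00 mm); Subtracting the remaining from the first: starting from the cone, the 10×23.5 cube at (6.5, 13) misses the remaining region (no effect) — boundary = 10.45 mm. Overall, the cross-section is a single solid region. Total boundary length (outer) = 10.45 mm.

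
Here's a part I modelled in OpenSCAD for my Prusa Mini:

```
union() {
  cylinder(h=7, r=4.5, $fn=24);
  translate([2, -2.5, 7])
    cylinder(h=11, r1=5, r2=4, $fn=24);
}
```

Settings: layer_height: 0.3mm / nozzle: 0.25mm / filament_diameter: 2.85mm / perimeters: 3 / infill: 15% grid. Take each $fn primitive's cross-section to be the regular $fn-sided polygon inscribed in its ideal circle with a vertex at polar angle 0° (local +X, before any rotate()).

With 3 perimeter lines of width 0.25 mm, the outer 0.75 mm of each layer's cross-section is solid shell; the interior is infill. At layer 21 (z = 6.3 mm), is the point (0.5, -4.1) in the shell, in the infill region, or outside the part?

At z = 6.3 mm: the r=4.5 cylinder gives a regular 24-gon of circumradius 4.5 (constant along its height); the cone at (2, -2.5) is absent (z outside [7, 18]); Taking the union: only the r=4.5 cylinder is present, so the union is just that shape — 1 connected region. Overall, the cross-section is a single solid region. The nearest boundary edge runs (-0.00, -4.50)→(1.16, -4.35); distance from the point to it = 0.33 mm. The point is inside the cross-section, 0.33 mm from the nearest boundary — within the 0.75 mm shell band (3 × 0.25).

shell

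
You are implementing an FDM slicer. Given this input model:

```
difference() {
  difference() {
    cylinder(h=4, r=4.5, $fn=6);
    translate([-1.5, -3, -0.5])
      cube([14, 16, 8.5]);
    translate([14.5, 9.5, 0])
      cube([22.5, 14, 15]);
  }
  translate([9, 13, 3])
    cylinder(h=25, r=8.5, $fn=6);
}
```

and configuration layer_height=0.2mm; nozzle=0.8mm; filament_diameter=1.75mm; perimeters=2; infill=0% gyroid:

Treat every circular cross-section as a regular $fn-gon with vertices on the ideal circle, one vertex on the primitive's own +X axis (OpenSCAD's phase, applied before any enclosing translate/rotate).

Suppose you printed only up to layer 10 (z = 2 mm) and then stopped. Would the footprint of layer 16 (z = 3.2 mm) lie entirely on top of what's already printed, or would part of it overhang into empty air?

entirely on top

Compare the two slices. At z = 2: the cylinder: section is a regular 6-gon, circumradius r=4.5 (area = (6/2)·4.500²·sin(360°/6) = 52.61 mm²); the 14×16 cube at (-1.5, -3) contributes its full rectangle (area 224.00 mm²); the 22.5×14 cube at (14.5, 9.5) contributes its full rectangle (area 315.00 mm²); After the difference (first − rest): starting from the r=4.5 cylinder (52.61 mm²), the 14×16 cube at (-1.5, -3) partially overlaps it — only the 34.40 mm² overlap (of its 224.00 mm²) is removed, clipping the outline; the 22.5×14 cube at (14.5, 9.5) misses the remaining region (no effect) — area = 18.21 mm²; the cylinder at (9, 13) is not intersected at this z (z outside [3, 28]); Taking the first minus the rest: none of the subtracted shapes is present at this height, so that combined region is unchanged — area = 18.21 mm². At z = 3.2: the r=4.5 cylinder gives a regular 6-gon of circumradius 4.5 (constant along its height) (area = (6/2)·4.500²·sin(360°/6) = 52.61 mm²); the cube at (-1.5, -3) (footprint 14×16) is included at this height (area 224.00 mm²); the 22.5×14 cube at (14.5, 9.5) contributes its full rectangle (area 315.00 mm²); After the difference (first − rest): starting from the r=4.5 cylinder (52.61 mm²), the 14×16 cube at (-1.5, -3) partially overlaps it — only the 34.40 mm² overlap (of its 224.00 mm²) is removed, clipping the outline; the 22.5×14 cube at (14.5, 9.5) misses the remaining region (no effect) — area = 18.21 mm²; the cylinder at (9, 13): section is a regular 6-gon, circumradius r=8.5 (area = (6/2)·8.500²·sin(360°/6) = 187.71 mm²); Taking the first minus the rest: starting from the result so far (18.21 mm²), the r=8.5 cylinder at (9, 13) misses the remaining region (no effect) — area = 18.21 mm². Checking containment: the cross-section at z = 3.2 is a subset of the cross-section at z = 2.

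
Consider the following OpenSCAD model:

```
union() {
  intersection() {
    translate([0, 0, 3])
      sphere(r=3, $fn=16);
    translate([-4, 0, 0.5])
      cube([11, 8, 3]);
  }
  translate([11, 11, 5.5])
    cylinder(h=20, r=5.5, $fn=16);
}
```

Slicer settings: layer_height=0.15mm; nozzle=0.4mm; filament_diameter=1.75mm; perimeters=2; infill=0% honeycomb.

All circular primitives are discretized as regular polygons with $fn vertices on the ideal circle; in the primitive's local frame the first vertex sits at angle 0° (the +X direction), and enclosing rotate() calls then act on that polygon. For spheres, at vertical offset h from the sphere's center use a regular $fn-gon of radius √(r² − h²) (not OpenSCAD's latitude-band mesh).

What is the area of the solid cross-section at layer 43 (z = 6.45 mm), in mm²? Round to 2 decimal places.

At z = 6.45 mm: the sphere is absent (|z−center|=3.450 > r=3); the cube at (-4, 0) is not intersected at this z (z outside [0.5, 3.5]); After intersecting: at least one operand is absent at this height, so nothing remains; the r=5.5 cylinder at (11, 11) contributes a regular 16-gon of circumradius 5.5 (area = (16/2)·5.500²·sin(360°/16) = 92.61 mm²); Merging all regions: only the r=5.5 cylinder at (11, 11) is present, so the union is just that shape — area = 92.61 mm². Overall, the cross-section is a single solid region. Net area = 92.61 mm².

92.61 mm²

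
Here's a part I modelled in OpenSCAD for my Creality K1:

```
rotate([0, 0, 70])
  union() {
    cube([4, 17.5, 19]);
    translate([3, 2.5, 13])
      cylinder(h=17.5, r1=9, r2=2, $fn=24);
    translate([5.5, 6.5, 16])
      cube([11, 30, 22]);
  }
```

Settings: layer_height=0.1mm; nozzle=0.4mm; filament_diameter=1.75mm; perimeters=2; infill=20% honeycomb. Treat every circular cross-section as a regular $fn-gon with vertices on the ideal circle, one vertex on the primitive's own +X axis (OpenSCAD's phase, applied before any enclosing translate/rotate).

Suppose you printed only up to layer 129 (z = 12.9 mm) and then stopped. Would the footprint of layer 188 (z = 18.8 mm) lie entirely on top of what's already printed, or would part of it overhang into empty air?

part overhangs

Compare the two slices. At z = 12.9: the cube is present — its section is the full 4×17.5 rectangle (area 70.00 mm²); the cone at (3, 2.5) is not intersected at this z (z outside [13, 30.5]); the cube at (5.5, 6.5) is not intersected at this z (z outside [16, 38]); Merging all regions: only the 4×17.5 cube is present, so the union is just that shape — area = 70.00 mm²; (rotated 70° about Z; rotation is an isometry so areas/perimeters/island counts are preserved). At z = 18.8: the cube is present — its section is the full 4×17.5 rectangle (area 70.00 mm²); the cone at (3, 2.5) (r1=9→r2=2) has section circumradius 6.680 here — a regular 24-gon (area = (24/2)·6.680²·sin(360°/24) = 138.59 mm²); the cube at (5.5, 6.5) is present — its section is the full 11×30 rectangle (area 330.00 mm²); Taking the union: the regions partially overlap — summed areas 538.59 mm² minus the doubly-counted overlap 39.42 mm² gives 499.17 mm² — area = 499.17 mm²; (whole slice rotated 70° about Z — lengths, areas and connectivity unchanged). Checking containment: at z = 18.8 the cross-section extends beyond the z = 12.9 cross-section by about 429.17 mm².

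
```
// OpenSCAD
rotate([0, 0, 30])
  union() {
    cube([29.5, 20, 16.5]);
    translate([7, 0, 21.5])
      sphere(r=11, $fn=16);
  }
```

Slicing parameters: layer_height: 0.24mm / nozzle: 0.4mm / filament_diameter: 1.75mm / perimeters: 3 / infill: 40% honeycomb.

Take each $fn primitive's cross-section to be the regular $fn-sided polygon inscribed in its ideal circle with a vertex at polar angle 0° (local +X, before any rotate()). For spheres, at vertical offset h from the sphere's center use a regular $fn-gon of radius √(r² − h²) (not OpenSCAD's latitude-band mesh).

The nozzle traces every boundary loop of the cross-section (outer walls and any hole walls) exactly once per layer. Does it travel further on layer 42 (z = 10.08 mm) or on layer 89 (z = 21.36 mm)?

Layer 42 (z = 10.08): the 29.5×20 cube contributes its full rectangle (perimeter 99.00 mm); the sphere at (7, 0) does not reach this height (|z−center|=11.420 > r=11); Merging all regions: only the 29.5×20 cube is present, so the union is just that shape — boundary = 99.00 mm; (rotated 30° about Z; rotation is an isometry so areas/perimeters/island counts are preserved). So its perimeter = 99.00 mm. Layer 89 (z = 21.36): the cube does not reach this height (z outside [0, 16.5]); the r=11 sphere at (7, 0) slices to a regular 16-gon of circumradius 10.999 (√(r²−h²) with h=0.14 from center) (perimeter = 2·16·10.999·sin(180°/16) = 68.67 mm); Taking the union: only the r=11 sphere at (7, 0) is present, so the union is just that shape — boundary = 68.67 mm; (rotated 30° about Z; rotation is an isometry so areas/perimeters/island counts are preserved). So its perimeter = 68.67 mm. Layer 42 is larger (99.00 vs 68.67 mm).

layer 42 (z = 10.08 mm)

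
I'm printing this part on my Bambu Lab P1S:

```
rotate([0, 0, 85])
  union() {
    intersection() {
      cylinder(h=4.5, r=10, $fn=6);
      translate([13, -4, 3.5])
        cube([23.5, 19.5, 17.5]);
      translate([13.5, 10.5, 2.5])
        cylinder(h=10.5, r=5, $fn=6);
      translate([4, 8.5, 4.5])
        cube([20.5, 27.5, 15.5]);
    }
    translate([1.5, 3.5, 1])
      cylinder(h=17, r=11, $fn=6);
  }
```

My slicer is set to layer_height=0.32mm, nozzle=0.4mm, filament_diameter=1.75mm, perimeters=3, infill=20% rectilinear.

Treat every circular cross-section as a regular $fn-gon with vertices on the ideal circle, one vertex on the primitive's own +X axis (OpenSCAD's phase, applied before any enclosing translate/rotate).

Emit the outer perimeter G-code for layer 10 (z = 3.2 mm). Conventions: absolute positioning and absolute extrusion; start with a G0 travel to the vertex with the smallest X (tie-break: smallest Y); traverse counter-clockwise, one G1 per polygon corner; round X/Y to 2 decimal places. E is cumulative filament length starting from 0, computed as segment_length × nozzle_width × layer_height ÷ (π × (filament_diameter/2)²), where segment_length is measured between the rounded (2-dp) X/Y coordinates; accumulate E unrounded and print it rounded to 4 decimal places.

At z = 3.2 mm: the r=10 cylinder contributes a regular 6-gon of circumradius 10; the cube at (13, -4) does not reach this height (z outside [3.5, 21]); the cylinder at (13.5, 10.5): section is a regular 6-gon, circumradius r=5; the cube at (4, 8.5) is absent (z outside [4.5, 20]); Taking the intersection: at least one operand is absent at this height, so nothing remains; the cylinder at (1.5, 3.5): section is a regular 6-gon, circumradius r=11; Combining (union): only the r=11 cylinder at (1.5, 3.5) is present, so the union is just that shape — 1 connected region; (whole slice rotated 85° about Z — lengths, areas and connectivity unchanged). The outline is a single polygon with 6 vertices. Extrusion per mm of travel: 0.4 × 0.32 / (π × 0.875²) = 0.053216. Accumulating E over each segment gives final E = 3.5125.

G0 X-13.33 Y-2.85 Z3.20
G1 X-4.31 Y-9.16 E0.5858
G1 X5.65 Y-4.51 E1.1708
G1 X6.61 Y6.45 E1.7562
G1 X-2.40 Y12.76 E2.3416
G1 X-12.37 Y8.11 E2.9270
G1 X-13.33 Y-2.85 E3.5125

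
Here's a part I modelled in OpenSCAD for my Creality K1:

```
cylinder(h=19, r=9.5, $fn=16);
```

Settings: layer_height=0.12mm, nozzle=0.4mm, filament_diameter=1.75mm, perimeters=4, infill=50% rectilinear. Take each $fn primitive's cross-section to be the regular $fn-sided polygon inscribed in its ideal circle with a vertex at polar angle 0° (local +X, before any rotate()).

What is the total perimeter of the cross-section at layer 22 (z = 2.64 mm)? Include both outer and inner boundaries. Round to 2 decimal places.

59.31 mm

At z = 2.64 mm: the cylinder: section is a regular 16-gon, circumradius r=9.5 (perimeter = 2·16·9.500·sin(180°/16) = 59.31 mm). Overall, the cross-section is a single solid region. Total boundary length (outer) = 59.31 mm.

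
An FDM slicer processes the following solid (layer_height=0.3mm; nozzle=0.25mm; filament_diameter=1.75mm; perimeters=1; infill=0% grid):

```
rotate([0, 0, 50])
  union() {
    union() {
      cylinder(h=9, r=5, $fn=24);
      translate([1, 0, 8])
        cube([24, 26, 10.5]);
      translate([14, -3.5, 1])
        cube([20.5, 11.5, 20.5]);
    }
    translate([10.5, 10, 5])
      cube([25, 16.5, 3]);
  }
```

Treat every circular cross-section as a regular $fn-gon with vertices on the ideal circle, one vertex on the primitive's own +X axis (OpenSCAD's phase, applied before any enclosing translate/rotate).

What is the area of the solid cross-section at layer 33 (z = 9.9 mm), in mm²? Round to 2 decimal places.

771.75 mm²

At z = 9.9 mm: the cylinder is absent (z outside [0, 9]); the cube at (1, 0) (footprint 24×26) is included at this height (area 624.00 mm²); the 20.5×11.5 cube at (14, -3.5) contributes its full rectangle (area 235.75 mm²); Merging all regions: the regions partially overlap — summed areas 859.75 mm² minus the doubly-counted overlap 88.00 mm² gives 771.75 mm² — area = 771.75 mm²; the cube at (10.5, 10) is not intersected at this z (z outside [5, 8]); Combining (union): only that combined region is present, so the union is just that shape — area = 771.75 mm²; (whole slice rotated 50° about Z — lengths, areas and connectivity unchanged). Overall, the cross-section is a single solid region. Net area = 771.75 mm².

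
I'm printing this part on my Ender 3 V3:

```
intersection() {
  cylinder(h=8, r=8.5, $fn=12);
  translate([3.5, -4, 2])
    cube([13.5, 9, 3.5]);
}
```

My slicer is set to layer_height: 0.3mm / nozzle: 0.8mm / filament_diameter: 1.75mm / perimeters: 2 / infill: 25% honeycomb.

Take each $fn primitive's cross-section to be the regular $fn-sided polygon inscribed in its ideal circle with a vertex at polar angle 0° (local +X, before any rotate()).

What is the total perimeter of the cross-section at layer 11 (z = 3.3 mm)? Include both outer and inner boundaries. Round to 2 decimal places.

25.64 mm

At z = 3.3 mm: the r=8.5 cylinder contributes a regular 12-gon of circumradius 8.5 (perimeter = 2·12·8.500·sin(180°/12) = 52.80 mm); the cube at (3.5, -4) is present — its section is the full 13.5×9 rectangle (perimeter 45.00 mm); After intersecting: the 13.5×9 cube at (3.5, -4) partially overlaps the r=8.5 cylinder; clipping to the common part keeps 39.30 mm² — boundary = 25.64 mm. Overall, the cross-section is a single solid region. Total boundary length (outer) = 25.64 mm.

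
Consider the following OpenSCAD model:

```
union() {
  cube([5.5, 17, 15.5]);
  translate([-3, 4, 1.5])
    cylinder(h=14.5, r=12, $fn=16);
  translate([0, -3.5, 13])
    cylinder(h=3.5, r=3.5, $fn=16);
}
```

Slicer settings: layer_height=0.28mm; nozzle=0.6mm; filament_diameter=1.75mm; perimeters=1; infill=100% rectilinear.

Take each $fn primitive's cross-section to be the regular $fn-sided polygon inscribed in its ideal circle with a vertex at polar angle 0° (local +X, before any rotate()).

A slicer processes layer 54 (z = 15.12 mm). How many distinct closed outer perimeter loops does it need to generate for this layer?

1

At z = 15.12 mm: the cube (footprint 5.5×17) is included at this height; the r=12 cylinder at (-3, 4) gives a regular 16-gon of circumradius 12 (constant along its height); the cylinder at (0, -3.5): section is a regular 16-gon, circumradius r=3.5; Merging all regions: the regions partially overlap (shared area 115.63 mm²), so overlapping operands fuse into one piece — 1 connected region. The result has 1 disconnected region.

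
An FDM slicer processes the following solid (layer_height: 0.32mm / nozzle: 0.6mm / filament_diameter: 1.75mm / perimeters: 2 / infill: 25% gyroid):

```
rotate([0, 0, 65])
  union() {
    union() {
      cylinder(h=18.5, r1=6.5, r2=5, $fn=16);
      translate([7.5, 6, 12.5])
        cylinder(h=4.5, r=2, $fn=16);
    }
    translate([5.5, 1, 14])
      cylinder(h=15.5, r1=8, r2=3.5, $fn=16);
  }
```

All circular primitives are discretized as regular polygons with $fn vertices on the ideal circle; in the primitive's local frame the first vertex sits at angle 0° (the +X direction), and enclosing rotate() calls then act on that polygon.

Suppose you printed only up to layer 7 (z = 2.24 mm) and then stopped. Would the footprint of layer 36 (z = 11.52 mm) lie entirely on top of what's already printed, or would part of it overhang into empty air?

entirely on top

Compare the two slices. At z = 2.24: the cone: at t=0.121 of its height the radius interpolates to r₁+(r₂−r₁)t = 6.318, giving a regular 16-gon of that circumradius (area = (16/2)·6.318²·sin(360°/16) = 122.22 mm²); the cylinder at (7.5, 6) does not reach this height (z outside [12.5, 17]); Combining (union): only the cone is present, so the union is just that shape — area = 122.22 mm²; the cone at (5.5, 1) is not intersected at this z (z outside [14, 29.5]); Taking the union: only that combined region is present, so the union is just that shape — area = 122.22 mm²; (whole slice rotated 65° about Z — lengths, areas and connectivity unchanged). At z = 11.52: the cone (r1=6.5→r2=5) has section circumradius 5.566 here — a regular 16-gon (area = (16/2)·5.566²·sin(360°/16) = 94.84 mm²); the cylinder at (7.5, 6) is absent (z outside [12.5, 17]); Combining (union): only the cone is present, so the union is just that shape — area = 94.84 mm²; the cone at (5.5, 1) is absent (z outside [14, 29.5]); Taking the union: only the result so far is present, so the union is just that shape — area = 94.84 mm²; (whole slice rotated 65° about Z — lengths, areas and connectivity unchanged). Checking containment: the cross-section at z = 11.52 is a subset of the cross-section at z = 2.24.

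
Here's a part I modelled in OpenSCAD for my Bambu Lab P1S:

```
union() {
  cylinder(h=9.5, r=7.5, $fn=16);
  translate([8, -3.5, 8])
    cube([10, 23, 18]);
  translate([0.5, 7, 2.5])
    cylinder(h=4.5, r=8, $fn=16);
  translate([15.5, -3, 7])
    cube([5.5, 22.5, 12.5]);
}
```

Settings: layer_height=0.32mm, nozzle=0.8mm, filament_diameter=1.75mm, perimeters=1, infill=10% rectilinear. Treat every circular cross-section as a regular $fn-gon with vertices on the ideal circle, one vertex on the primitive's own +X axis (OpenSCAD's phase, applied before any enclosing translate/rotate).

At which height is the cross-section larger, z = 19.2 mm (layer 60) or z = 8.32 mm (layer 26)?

Layer 60 (z = 19.2): the cylinder does not reach this height (z outside [0, 9.5]); the 10×23 cube at (8, -3.5) contributes its full rectangle (area 230.00 mm²); the cylinder at (0.5, 7) is absent (z outside [2.5, 7]); the cube at (15.5, -3) (footprint 5.5×22.5) is included at this height (area 123.75 mm²); Combining (union): the regions partially overlap — summed areas 353.75 mm² minus the doubly-counted overlap 56.25 mm² gives 297.50 mm² — area = 297.50 mm². So its area = 297.50 mm². Layer 26 (z = 8.32): the r=7.5 cylinder contributes a regular 16-gon of circumradius 7.5 (area = (16/2)·7.500²·sin(360°/16) = 172.21 mm²); the 10×23 cube at (8, -3.5) contributes its full rectangle (area 230.00 mm²); the cylinder at (0.5, 7) does not reach this height (z outside [2.5, 7]); the 5.5×22.5 cube at (15.5, -3) contributes its full rectangle (area 123.75 mm²); Combining (union): the regions partially overlap — summed areas 525.96 mm² minus the doubly-counted overlap 56.25 mm² gives 469.71 mm² — area = 469.71 mm². So its area = 469.71 mm². Layer 26 is larger (469.71 vs 297.50 mm²).

layer 26 (z = 8.32 mm)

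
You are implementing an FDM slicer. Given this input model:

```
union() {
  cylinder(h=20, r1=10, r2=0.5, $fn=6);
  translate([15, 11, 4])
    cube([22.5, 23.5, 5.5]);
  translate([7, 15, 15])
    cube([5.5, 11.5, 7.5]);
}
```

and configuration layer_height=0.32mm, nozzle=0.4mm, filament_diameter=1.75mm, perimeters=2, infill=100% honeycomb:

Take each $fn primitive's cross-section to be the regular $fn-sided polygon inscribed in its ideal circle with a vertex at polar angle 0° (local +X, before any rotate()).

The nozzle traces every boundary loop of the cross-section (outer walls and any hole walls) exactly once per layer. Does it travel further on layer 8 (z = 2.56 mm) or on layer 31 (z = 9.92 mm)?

Layer 8 (z = 2.56): the cone contributes a regular 6-gon of circumradius 8.784 (interpolated between r1=10 and r2=0.5 at t=0.128) (perimeter = 2·6·8.784·sin(180°/6) = 52.70 mm); the cube at (15, 11) does not reach this height (z outside [4, 9.5]); the cube at (7, 15) is absent (z outside [15, 22.5]); Combining (union): only the cone is present, so the union is just that shape — boundary = 52.70 mm. So its perimeter = 52.70 mm. Layer 31 (z = 9.92): the cone (r1=10→r2=0.5) has section circumradius 5.288 here — a regular 6-gon (perimeter = 2·6·5.288·sin(180°/6) = 31.73 mm); the cube at (15, 11) is not intersected at this z (z outside [4, 9.5]); the cube at (7, 15) is absent (z outside [15, 22.5]); Merging all regions: only the cone is present, so the union is just that shape — boundary = 31.73 mm. So its perimeter = 31.73 mm. Layer 8 is larger (52.70 vs 31.73 mm).

layer 8 (z = 2.56 mm)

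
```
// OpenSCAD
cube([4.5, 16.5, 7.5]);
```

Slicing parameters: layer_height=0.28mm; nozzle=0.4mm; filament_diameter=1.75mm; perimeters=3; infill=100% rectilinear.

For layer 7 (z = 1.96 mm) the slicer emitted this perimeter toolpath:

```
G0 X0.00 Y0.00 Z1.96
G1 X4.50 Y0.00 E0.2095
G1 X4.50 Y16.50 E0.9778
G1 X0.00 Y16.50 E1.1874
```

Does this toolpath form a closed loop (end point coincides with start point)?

Start point (G0): (0.00, 0.00). End point (last G1): the path does not return to the start — open.

no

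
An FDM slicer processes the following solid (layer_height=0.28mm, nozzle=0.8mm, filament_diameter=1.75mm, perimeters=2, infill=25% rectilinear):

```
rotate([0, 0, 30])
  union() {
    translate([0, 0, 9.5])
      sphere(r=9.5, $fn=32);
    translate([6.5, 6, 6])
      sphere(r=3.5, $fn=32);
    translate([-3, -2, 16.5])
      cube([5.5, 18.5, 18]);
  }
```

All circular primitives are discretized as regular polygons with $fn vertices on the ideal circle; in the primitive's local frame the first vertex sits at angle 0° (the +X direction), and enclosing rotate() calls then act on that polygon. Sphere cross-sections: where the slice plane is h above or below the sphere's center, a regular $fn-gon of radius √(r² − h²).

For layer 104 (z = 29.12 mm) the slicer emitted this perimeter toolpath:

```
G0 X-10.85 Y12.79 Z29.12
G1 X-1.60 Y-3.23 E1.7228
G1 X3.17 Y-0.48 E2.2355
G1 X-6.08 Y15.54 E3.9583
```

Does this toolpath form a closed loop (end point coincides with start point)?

no

Start point (G0): (-10.85, 12.79). End point (last G1): the path does not return to the start — open.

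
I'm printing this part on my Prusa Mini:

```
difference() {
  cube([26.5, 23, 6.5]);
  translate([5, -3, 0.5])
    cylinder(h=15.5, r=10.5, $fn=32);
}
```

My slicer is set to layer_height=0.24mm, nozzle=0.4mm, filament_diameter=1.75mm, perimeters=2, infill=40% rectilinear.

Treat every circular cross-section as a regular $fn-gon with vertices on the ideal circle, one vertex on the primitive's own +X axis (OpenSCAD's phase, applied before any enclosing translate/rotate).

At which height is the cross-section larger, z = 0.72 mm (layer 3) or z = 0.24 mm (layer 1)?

Layer 3 (z = 0.72): the cube is present — its section is the full 26.5×23 rectangle (area 609.50 mm²); the r=10.5 cylinder at (5, -3) gives a regular 32-gon of circumradius 10.5 (constant along its height) (area = (32/2)·10.500²·sin(360°/32) = 344.14 mm²); After the difference (first − rest): starting from the 26.5×23 cube (609.50 mm²), the r=10.5 cylinder at (5, -3) partially overlaps it — only the 90.34 mm² overlap (of its 344.14 mm²) is removed, clipping the outline — area = 519.16 mm². So its area = 519.16 mm². Layer 1 (z = 0.24): the cube is present — its section is the full 26.5×23 rectangle (area 609.50 mm²); the cylinder at (5, -3) is absent (z outside [0.5, 16]); Subtracting the remaining from the first: none of the subtracted shapes is present at this height, so the 26.5×23 cube is unchanged — area = 609.50 mm². So its area = 609.50 mm². Layer 1 is larger (609.50 vs 519.16 mm²).

layer 1 (z = 0.24 mm)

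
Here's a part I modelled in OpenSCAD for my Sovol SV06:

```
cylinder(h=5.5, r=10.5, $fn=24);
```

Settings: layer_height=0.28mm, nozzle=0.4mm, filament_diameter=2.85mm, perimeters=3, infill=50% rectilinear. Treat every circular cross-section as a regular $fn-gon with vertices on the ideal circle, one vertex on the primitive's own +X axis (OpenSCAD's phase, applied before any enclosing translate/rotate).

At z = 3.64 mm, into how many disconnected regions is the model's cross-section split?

At z = 3.64 mm: the r=10.5 cylinder contributes a regular 24-gon of circumradius 10.5. The result has 1 disconnected region.

1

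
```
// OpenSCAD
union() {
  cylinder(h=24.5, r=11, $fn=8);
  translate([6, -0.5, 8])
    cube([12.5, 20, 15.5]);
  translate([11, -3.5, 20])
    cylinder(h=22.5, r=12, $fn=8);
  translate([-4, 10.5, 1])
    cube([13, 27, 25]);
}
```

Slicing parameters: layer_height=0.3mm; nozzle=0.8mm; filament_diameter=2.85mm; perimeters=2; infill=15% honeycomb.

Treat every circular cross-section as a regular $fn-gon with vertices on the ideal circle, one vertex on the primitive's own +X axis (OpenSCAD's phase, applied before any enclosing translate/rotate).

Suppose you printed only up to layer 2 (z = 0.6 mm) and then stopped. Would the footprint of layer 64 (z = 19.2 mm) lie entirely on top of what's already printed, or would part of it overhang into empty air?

Compare the two slices. At z = 0.6: the cylinder: section is a regular 8-gon, circumradius r=11 (area = (8/2)·11.000²·sin(360°/8) = 342.24 mm²); the cube at (6, -0.5) is not intersected at this z (z outside [8, 23.5]); the cylinder at (11, -3.5) is absent (z outside [20, 42.5]); the cube at (-4, 10.5) is not intersected at this z (z outside [1, 26]); Merging all regions: only the r=11 cylinder is present, so the union is just that shape — area = 342.24 mm². At z = 19.2: the r=11 cylinder contributes a regular 8-gon of circumradius 11 (area = (8/2)·11.000²·sin(360°/8) = 342.24 mm²); the cube at (6, -0.5) is present — its section is the full 12.5×20 rectangle (area 250.00 mm²); the cylinder at (11, -3.5) does not reach this height (z outside [20, 42.5]); the cube at (-4, 10.5) (footprint 13×27) is included at this height (area 351.00 mm²); Merging all regions: the regions partially overlap — summed areas 943.24 mm² minus the doubly-counted overlap 57.07 mm² gives 886.17 mm² — area = 886.17 mm². Checking containment: at z = 19.2 the cross-section extends beyond the z = 0.6 cross-section by about 543.93 mm².

part overhangs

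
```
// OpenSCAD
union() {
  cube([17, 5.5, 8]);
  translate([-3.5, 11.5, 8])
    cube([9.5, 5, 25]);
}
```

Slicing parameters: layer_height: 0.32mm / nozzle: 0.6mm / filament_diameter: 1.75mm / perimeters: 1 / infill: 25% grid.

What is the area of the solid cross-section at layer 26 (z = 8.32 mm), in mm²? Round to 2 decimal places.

47.50 mm²

At z = 8.32 mm: the cube does not reach this height (z outside [0, 8]); the cube at (-3.5, 11.5) is present — its section is the full 9.5×5 rectangle (area 47.50 mm²); Taking the union: only the 9.5×5 cube at (-3.5, 11.5) is present, so the union is just that shape — area = 47.50 mm². Overall, the cross-section is a single solid region. Net area = 47.50 mm².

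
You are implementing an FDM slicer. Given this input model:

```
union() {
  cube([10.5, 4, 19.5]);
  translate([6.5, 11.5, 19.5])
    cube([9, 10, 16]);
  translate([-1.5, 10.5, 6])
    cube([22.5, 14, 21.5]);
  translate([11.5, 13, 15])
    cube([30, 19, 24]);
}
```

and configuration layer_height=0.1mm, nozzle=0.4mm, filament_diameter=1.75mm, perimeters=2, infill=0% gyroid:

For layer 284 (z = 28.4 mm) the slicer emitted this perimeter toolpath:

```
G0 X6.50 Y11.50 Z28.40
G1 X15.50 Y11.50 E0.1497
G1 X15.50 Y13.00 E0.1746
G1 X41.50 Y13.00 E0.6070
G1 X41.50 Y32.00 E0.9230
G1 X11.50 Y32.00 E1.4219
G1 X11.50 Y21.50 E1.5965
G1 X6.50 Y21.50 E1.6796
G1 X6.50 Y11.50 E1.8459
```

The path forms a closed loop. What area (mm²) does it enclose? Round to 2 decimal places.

626.00 mm²

Apply the shoelace formula to the sequence of (X, Y) vertices; enclosed area = 626.00 mm².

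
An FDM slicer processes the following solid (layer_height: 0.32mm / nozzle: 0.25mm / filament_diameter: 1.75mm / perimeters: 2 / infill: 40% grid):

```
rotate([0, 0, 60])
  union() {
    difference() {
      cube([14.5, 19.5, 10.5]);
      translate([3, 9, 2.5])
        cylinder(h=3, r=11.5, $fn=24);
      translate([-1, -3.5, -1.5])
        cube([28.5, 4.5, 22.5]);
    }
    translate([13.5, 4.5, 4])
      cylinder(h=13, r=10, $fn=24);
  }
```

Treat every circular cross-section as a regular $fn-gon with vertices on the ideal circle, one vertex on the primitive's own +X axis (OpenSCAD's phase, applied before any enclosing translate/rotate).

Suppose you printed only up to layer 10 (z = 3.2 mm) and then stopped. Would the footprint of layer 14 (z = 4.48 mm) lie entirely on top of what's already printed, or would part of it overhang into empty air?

part overhangs

Compare the two slices. At z = 3.2: the cube is present — its section is the full 14.5×19.5 rectangle (area 282.75 mm²); the r=11.5 cylinder at (3, 9) gives a regular 24-gon of circumradius 11.5 (constant along its height) (area = (24/2)·11.500²·sin(360°/24) = 410.75 mm²); the 28.5×4.5 cube at (-1, -3.5) contributes its full rectangle (area 128.25 mm²); Subtracting the remaining from the first: starting from the 14.5×19.5 cube (282.75 mm²), the r=11.5 cylinder at (3, 9) partially overlaps it — only the 249.32 mm² overlap (of its 410.75 mm²) is removed, clipping the outline; the 28.5×4.5 cube at (-1, -3.5) partially overlaps it — only the 3.85 mm² overlap (of its 128.25 mm²) is removed, clipping the outline — area = 29.58 mm²; the cylinder at (13.5, 4.5) is not intersected at this z (z outside [4, 17]); Combining (union): only the result so far is present, so the union is just that shape — area = 29.58 mm²; (rotated 60° about Z; rotation is an isometry so areas/perimeters/island counts are preserved). At z = 4.48: the 14.5×19.5 cube contributes its full rectangle (area 282.75 mm²); the r=11.5 cylinder at (3, 9) contributes a regular 24-gon of circumradius 11.5 (area = (24/2)·11.500²·sin(360°/24) = 410.75 mm²); the cube at (-1, -3.5) is present — its section is the full 28.5×4.5 rectangle (area 128.25 mm²); Taking the first minus the rest: starting from the 14.5×19.5 cube (282.75 mm²), the r=11.5 cylinder at (3, 9) partially overlaps it — only the 249.32 mm² overlap (of its 410.75 mm²) is removed, clipping the outline; the 28.5×4.5 cube at (-1, -3.5) partially overlaps it — only the 3.85 mm² overlap (of its 128.25 mm²) is removed, clipping the outline — area = 29.58 mm²; the r=10 cylinder at (13.5, 4.5) contributes a regular 24-gon of circumradius 10 (area = (24/2)·10.000²·sin(360°/24) = 310.58 mm²); Taking the union: the regions partially overlap — summed areas 340.16 mm² minus the doubly-counted overlap 11.49 mm² gives 328.67 mm² — area = 328.67 mm²; (whole slice rotated 60° about Z — lengths, areas and connectivity unchanged). Checking containment: at z = 4.48 the cross-section extends beyond the z = 3.2 cross-section by about 299.10 mm².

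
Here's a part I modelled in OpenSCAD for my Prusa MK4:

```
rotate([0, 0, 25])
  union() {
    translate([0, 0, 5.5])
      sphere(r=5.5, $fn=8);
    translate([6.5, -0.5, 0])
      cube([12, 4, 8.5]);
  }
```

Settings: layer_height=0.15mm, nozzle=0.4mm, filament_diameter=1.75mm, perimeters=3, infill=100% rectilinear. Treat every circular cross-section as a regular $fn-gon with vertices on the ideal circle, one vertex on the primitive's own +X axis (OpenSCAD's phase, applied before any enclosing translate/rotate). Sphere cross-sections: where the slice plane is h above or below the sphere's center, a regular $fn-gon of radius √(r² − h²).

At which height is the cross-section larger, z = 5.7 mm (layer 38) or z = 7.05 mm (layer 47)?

layer 38 (z = 5.7 mm)

Layer 38 (z = 5.7): the sphere: section is a regular 8-gon, circumradius = √(r²−h²) = √(5.5²−0.2²) = 5.496 (area = (8/2)·5.496²·sin(360°/8) = 85.45 mm²); the cube at (6.5, -0.5) is present — its section is the full 12×4 rectangle (area 48.00 mm²); Taking the union: the 2 present regions are separate (no shared area or edge), so areas and boundary lengths simply add and each stays a separate island — area = 133.45 mm²; (rotated 25° about Z; rotation is an isometry so areas/perimeters/island counts are preserved). So its area = 133.45 mm². Layer 47 (z = 7.05): the r=5.5 sphere slices to a regular 8-gon of circumradius 5.277 (√(r²−h²) with h=1.55 from center) (area = (8/2)·5.277²·sin(360°/8) = 78.76 mm²); the 12×4 cube at (6.5, -0.5) contributes its full rectangle (area 48.00 mm²); Merging all regions: the 2 present regions are separate (no shared area or edge), so areas and boundary lengths simply add and each stays a separate island — area = 126.76 mm²; (whole slice rotated 25° about Z — lengths, areas and connectivity unchanged). So its area = 126.76 mm². Layer 38 is larger (133.45 vs 126.76 mm²).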